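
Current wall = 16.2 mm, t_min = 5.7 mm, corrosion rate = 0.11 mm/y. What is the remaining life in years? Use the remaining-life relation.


Apply the remaining-life relation: RL = (t_current − t_min) / CR
RL = (16.2 − 5.7) / 0.11 = 10.5 / 0.11 = 95.5 years

95.5 years


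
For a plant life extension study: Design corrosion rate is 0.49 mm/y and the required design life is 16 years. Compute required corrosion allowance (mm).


Corrosion allowance = CR × design life
CA = 0.49 * 16 = 7.84 mm

7.84 mm


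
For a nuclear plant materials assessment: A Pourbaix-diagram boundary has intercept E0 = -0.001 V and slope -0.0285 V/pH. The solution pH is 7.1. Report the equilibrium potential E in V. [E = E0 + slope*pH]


Apply the Pourbaix line equation: E = E0 + slope*pH
E = -0.001 + (-0.0285)*7.1 = -0.001 + (-0.20235) = -0.20335 V
Rounded to 4 decimal places: E = -0.2034 V

-0.2034 V


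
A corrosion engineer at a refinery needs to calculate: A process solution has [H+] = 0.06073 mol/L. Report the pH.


pH = −log10[H+]
pH = −log10(0.06073) = 1.22

1.22


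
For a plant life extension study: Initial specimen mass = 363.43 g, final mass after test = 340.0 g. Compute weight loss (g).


Weight loss = initial − final
WL = 363.43 − 340.0 = 23.43 g

23.43 g


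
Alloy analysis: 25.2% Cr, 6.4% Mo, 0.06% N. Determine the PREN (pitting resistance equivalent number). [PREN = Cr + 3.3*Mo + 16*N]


Apply the PREN formula: PREN = Cr + 3.3*Mo + 16*N
PREN = 25.2 + 3.3*6.4 + 16*0.06
PREN = 25.2 + 21.12 + 0.96 = 47.28

47.28


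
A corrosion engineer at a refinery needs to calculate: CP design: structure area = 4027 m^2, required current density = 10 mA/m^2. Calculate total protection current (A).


I = area * current density, then convert mA → A (÷1000)
I = 4027 * 10 / 1000 = 40.27 A

40.27 A


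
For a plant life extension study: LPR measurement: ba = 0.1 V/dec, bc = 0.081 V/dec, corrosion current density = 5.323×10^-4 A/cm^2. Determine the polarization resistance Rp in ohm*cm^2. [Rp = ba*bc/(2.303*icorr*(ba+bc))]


Apply the Stern-Geary equation: Rp = ba*bc / (2.303*icorr*(ba+bc))
ba*bc = 0.1*0.081 = 0.0081
ba+bc = 0.181; 2.303*icorr*(ba+bc) = 2.303*5.323×10^-4*0.181 = 2.2188553×10^-4
Rp = 0.0081 / 2.2188553×10^-4 = 36.51 ohm*cm^2

36.51 ohm*cm^2


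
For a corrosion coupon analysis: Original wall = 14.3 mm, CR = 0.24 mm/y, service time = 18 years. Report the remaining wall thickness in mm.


Remaining wall = original − CR × time
t = 14.3 − 0.24*18 = 14.3 − 4.32 = 9.98 mm

9.98 mm


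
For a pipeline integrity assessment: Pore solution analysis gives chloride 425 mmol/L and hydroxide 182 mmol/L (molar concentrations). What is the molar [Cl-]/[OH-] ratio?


Threshold parameter = [Cl-] / [OH-] (molar basis; both in mmol/L, so units cancel)
Ratio = 425 / 182 = 2.34

2.34


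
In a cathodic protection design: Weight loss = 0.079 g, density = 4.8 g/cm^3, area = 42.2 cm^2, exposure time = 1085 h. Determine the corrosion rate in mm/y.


Apply the mm/y weight-loss relation: CR = 87600 * W / (D * A * T)
Numerator: 87600 * 0.079 = 6920.4
Denominator: 4.8 * 42.2 * 1085 = 219777.6
CR = 6920.4 / 219777.6 = 0.03149 mm/y

0.03149 mm/y


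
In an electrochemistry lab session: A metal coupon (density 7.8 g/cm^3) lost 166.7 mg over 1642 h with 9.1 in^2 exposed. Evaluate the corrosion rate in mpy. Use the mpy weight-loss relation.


Apply the mpy weight-loss relation: CR = 534 * W / (D * A * T)
Numerator: 534 * 166.7 = 89017.8
Denominator: 7.8 * 9.1 * 1642 = 116549.16
CR = 89017.8 / 116549.16 = 0.7638 mpy

0.7638 mpy


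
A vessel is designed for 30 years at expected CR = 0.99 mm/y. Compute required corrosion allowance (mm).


Corrosion allowance = CR × design life
CA = 0.99 * 30 = 29.7 mm

29.7 mm


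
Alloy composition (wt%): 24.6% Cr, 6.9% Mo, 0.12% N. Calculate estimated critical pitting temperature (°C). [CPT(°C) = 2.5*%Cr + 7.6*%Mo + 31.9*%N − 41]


Apply the ASTM G48 empirical CPT estimate: CPT(°C) = 2.5*%Cr + 7.6*%Mo + 31.9*%N − 41
2.5*24.6 = 61.5; 7.6*6.9 = 52.44; 31.9*0.12 = 3.828
CPT = 61.5 + 52.44 + 3.828 − 41 = 76.768 °C
Rounded to 0.1 °C: CPT ≈ 76.8 °C

76.8 °C


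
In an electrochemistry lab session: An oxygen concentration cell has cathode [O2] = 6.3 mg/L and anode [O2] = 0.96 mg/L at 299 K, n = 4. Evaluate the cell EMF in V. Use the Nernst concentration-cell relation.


Apply the Nernst concentration-cell relation: E = (RT/nF)*ln(C_cathode/C_anode)
RT/nF = 8.314*299/(4*96485) = 0.00644112 V
ln(6.3/0.96) = 1.88137
E = 0.00644112 * 1.88137 = 0.01212 V

0.01212 V


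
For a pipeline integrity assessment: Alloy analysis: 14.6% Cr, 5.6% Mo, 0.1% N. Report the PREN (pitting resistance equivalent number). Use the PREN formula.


Apply the PREN formula: PREN = Cr + 3.3*Mo + 16*N
PREN = 14.6 + 3.3*5.6 + 16*0.1
PREN = 14.6 + 18.48 + 1.6 = 34.68

34.68


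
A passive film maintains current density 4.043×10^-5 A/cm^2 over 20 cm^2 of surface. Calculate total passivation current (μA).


I = i_pass * A, then convert A → μA (×10^6)
I = 4.043×10^-5 * 20 * 10^6 = 808.6 μA

808.6 μA


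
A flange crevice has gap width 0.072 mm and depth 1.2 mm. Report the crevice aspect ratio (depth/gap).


Aspect ratio = depth / gap
Ratio = 1.2 / 0.072 = 16.7

16.7


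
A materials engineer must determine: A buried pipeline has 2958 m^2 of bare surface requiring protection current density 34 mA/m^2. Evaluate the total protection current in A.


I = area * current density, then convert mA → A (÷1000)
I = 2958 * 34 / 1000 = 100.57 A

100.57 A


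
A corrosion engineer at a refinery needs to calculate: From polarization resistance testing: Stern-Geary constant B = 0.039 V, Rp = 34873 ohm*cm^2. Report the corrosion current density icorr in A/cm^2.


Apply the Stern-Geary relation: icorr = B / Rp
icorr = 0.039 / 34873 = 1.118×10^-6 A/cm^2

1.118×10^-6 A/cm^2


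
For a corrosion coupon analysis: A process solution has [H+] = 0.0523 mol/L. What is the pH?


pH = −log10[H+]
pH = −log10(0.0523) = 1.28

1.28


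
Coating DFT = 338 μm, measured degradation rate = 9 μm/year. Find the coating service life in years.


Service life = thickness / degradation rate
Life = 338 / 9 = 37.6 years

37.6 years


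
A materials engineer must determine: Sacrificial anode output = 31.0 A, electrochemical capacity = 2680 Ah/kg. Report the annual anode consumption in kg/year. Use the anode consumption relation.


Annual consumption = current * hours per year / capacity
Rate = 31.0 * 8760 / 2680 = 101.3 kg/year

101.3 kg/year


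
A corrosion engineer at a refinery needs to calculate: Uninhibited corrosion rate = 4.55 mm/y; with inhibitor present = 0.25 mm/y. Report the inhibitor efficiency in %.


Apply the inhibitor-efficiency definition: IE = (CR_blank − CR_inh)/CR_blank × 100
IE = (4.55 − 0.25) / 4.55 × 100
IE = 4.3 / 4.55 × 100 = 94.5 %

94.5 %


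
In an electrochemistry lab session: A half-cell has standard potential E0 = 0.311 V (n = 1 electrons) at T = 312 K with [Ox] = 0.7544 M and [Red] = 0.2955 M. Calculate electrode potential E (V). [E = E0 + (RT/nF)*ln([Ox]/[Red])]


Apply the Nernst equation: E = E0 + (RT/nF)*ln([Ox]/[Red])
Step 1: RT/nF = 8.314*312/(1*96485) = 0.02688468 V
Step 2: [Ox]/[Red] = 0.7544/0.2955 = 2.552961
Step 3: ln(2.552961) = 0.937254
Step 4: correction = 0.02688468 * 0.937254 = 0.025 V
E = 0.311 + 0.025 = 0.336 V

0.336 V


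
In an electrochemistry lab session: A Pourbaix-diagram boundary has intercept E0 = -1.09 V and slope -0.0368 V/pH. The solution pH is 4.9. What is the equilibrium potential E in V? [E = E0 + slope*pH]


Apply the Pourbaix line equation: E = E0 + slope*pH
E = -1.09 + (-0.0368)*4.9 = -1.09 + (-0.18032) = -1.27032 V
Rounded to 3 decimal places: E = -1.270 V

-1.270 V


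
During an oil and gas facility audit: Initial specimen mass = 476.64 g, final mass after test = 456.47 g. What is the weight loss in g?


Weight loss = initial − final
WL = 476.64 − 456.47 = 20.17 g

20.17 g


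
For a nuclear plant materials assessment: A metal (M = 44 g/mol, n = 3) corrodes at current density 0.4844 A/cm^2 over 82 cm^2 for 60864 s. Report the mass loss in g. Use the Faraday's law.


Apply Faraday's law: m = i*A*t*M / (n*F)
Total charge passed Q = i*A*t = 0.4844*82*60864 = 2417566.7712 C
m = Q*M/(n*F) = 2417566.7712*44/(3*96485) = 367.49387 g

367.49387 g


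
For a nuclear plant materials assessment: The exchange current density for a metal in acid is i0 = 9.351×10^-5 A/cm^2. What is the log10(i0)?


i0 = 9.351×10^-5 A/cm^2
log10(i0) = -4.029

-4.029


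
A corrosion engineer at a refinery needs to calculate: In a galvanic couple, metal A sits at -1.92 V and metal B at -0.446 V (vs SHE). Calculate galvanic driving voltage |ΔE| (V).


Driving voltage is the absolute potential difference.
|ΔE| = |-1.92 − (-0.446)| = 1.474 V

1.474 V


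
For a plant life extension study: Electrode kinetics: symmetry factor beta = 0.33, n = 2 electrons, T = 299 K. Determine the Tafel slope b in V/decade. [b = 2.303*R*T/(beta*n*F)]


Apply the Tafel slope relation: b = 2.303*R*T/(beta*n*F)
Numerator: 2.303 * 8.314 * 299 = 5725.0
Denominator: 0.33 * 2 * 96485 = 63680.1
b = 5725.0 / 63680.1 = 0.09 V/decade

0.09 V/decade


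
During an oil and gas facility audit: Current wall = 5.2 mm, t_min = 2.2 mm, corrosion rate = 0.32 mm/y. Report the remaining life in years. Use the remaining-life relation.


Apply the remaining-life relation: RL = (t_current − t_min) / CR
RL = (5.2 − 2.2) / 0.32 = 3.0 / 0.32 = 9.4 years

9.4 years


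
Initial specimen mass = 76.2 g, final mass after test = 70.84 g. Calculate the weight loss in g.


Weight loss = initial − final
WL = 76.2 − 70.84 = 5.36 g

5.36 g


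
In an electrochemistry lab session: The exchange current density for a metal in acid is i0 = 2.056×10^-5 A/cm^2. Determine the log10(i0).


i0 = 2.056×10^-5 A/cm^2
log10(i0) = -4.687

-4.687


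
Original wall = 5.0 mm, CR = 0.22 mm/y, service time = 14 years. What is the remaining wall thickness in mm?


Remaining wall = original − CR × time
t = 5.0 − 0.22*14 = 5.0 − 3.08 = 1.92 mm

1.92 mm


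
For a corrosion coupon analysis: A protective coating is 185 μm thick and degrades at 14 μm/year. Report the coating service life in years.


Service life = thickness / degradation rate
Life = 185 / 14 = 13.2 years

13.2 years


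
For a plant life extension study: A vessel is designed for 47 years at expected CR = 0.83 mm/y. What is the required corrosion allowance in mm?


Corrosion allowance = CR × design life
CA = 0.83 * 47 = 39.01 mm

39.01 mm


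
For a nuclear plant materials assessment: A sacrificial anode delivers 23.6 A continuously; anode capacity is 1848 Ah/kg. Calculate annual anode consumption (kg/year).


Annual consumption = current * hours per year / capacity
Rate = 23.6 * 8760 / 1848 = 111.9 kg/year

111.9 kg/year


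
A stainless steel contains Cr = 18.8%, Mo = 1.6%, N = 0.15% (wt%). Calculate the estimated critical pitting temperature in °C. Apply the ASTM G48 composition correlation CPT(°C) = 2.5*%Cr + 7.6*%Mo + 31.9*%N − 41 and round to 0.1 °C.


Apply the ASTM G48 empirical CPT estimate: CPT(°C) = 2.5*%Cr + 7.6*%Mo + 31.9*%N − 41
2.5*18.8 = 47; 7.6*1.6 = 12.16; 31.9*0.15 = 4.785
CPT = 47 + 12.16 + 4.785 − 41 = 22.945 °C
Rounded to 0.1 °C: CPT ≈ 22.9 °C

22.9 °C


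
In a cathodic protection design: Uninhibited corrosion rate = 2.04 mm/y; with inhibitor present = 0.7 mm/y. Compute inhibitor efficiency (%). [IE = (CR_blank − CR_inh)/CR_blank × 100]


Apply the inhibitor-efficiency definition: IE = (CR_blank − CR_inh)/CR_blank × 100
IE = (2.04 − 0.7) / 2.04 × 100
IE = 1.34 / 2.04 × 100 = 65.7 %

65.7 %


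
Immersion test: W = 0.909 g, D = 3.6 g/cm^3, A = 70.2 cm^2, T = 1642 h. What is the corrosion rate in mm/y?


Apply the mm/y weight-loss relation: CR = 87600 * W / (D * A * T)
Numerator: 87600 * 0.909 = 79628.4
Denominator: 3.6 * 70.2 * 1642 = 414966.24
CR = 79628.4 / 414966.24 = 0.1919 mm/y

0.1919 mm/y


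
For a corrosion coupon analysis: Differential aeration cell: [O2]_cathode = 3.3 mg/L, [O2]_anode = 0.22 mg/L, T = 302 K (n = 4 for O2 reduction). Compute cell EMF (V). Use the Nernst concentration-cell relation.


Apply the Nernst concentration-cell relation: E = (RT/nF)*ln(C_cathode/C_anode)
RT/nF = 8.314*302/(4*96485) = 0.00650575 V
ln(3.3/0.22) = 2.70805
E = 0.00650575 * 2.70805 = 0.01762 V

0.01762 V


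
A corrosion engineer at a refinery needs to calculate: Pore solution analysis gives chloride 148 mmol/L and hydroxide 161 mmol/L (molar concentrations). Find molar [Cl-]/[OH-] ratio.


Threshold parameter = [Cl-] / [OH-] (molar basis; both in mmol/L, so units cancel)
Ratio = 148 / 161 = 0.92

0.92


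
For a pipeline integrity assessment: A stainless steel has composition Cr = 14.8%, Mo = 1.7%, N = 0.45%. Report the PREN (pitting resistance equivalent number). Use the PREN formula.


Apply the PREN formula: PREN = Cr + 3.3*Mo + 16*N
PREN = 14.8 + 3.3*1.7 + 16*0.45
PREN = 14.8 + 5.61 + 7.2 = 27.61

27.61


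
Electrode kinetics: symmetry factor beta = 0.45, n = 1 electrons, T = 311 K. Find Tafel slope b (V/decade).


Apply the Tafel slope relation: b = 2.303*R*T/(beta*n*F)
Numerator: 2.303 * 8.314 * 311 = 5954.76
Denominator: 0.45 * 1 * 96485 = 43418.25
b = 5954.76 / 43418.25 = 0.137 V/decade

0.137 V/decade


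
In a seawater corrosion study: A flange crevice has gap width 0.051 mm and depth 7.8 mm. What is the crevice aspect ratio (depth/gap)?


Aspect ratio = depth / gap
Ratio = 7.8 / 0.051 = 152.9

152.9


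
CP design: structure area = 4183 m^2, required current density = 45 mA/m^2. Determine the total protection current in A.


I = area * current density, then convert mA → A (÷1000)
I = 4183 * 45 / 1000 = 188.24 A

188.24 A


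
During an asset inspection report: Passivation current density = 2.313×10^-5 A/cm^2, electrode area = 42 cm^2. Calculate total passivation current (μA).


I = i_pass * A, then convert A → μA (×10^6)
I = 2.313×10^-5 * 42 * 10^6 = 971.46 μA

971.46 μA


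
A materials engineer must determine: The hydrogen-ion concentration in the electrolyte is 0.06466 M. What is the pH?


pH = −log10[H+]
pH = −log10(0.06466) = 1.19

1.19


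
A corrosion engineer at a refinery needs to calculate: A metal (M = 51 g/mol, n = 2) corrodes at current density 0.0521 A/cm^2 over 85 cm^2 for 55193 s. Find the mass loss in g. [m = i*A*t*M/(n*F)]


Apply Faraday's law: m = i*A*t*M / (n*F)
Total charge passed Q = i*A*t = 0.0521*85*55193 = 244422.2005 C
m = Q*M/(n*F) = 244422.2005*51/(2*96485) = 64.598 g

64.598 g


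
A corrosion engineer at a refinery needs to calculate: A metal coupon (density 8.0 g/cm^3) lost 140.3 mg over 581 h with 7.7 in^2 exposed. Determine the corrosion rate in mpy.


Apply the mpy weight-loss relation: CR = 534 * W / (D * A * T)
Numerator: 534 * 140.3 = 74920.2
Denominator: 8.0 * 7.7 * 581 = 35789.6
CR = 74920.2 / 35789.6 = 2.093 mpy

2.093 mpy


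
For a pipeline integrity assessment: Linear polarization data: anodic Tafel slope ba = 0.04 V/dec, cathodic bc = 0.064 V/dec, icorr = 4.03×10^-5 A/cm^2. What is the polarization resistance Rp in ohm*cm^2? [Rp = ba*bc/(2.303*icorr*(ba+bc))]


Apply the Stern-Geary equation: Rp = ba*bc / (2.303*icorr*(ba+bc))
ba*bc = 0.04*0.064 = 0.00256
ba+bc = 0.104; 2.303*icorr*(ba+bc) = 2.303*4.03×10^-5*0.104 = 9.6523336×10^-6
Rp = 0.00256 / 9.6523336×10^-6 = 265.22 ohm*cm^2

265.22 ohm*cm^2


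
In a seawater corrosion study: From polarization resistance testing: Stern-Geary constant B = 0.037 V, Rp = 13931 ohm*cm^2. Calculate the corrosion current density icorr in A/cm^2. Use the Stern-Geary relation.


Apply the Stern-Geary relation: icorr = B / Rp
icorr = 0.037 / 13931 = 2.656×10^-6 A/cm^2

2.656×10^-6 A/cm^2


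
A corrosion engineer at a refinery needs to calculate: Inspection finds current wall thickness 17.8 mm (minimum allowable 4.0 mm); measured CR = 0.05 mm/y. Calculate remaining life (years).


Apply the remaining-life relation: RL = (t_current − t_min) / CR
RL = (17.8 − 4.0) / 0.05 = 13.8 / 0.05 = 276.0 years

276.0 years


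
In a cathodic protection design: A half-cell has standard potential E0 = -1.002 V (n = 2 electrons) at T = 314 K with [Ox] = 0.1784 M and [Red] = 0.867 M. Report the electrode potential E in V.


Apply the Nernst equation: E = E0 + (RT/nF)*ln([Ox]/[Red])
Step 1: RT/nF = 8.314*314/(2*96485) = 0.01352851 V
Step 2: [Ox]/[Red] = 0.1784/0.867 = 0.205767
Step 3: ln(0.205767) = -1.581011
Step 4: correction = 0.01352851 * -1.581011 = -0.021 V
E = -1.002 + -0.021 = -1.023 V

-1.023 V


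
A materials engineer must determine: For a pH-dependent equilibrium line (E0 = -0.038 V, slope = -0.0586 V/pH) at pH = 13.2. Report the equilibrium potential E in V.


Apply the Pourbaix line equation: E = E0 + slope*pH
E = -0.038 + (-0.0586)*13.2 = -0.038 + (-0.77352) = -0.81152 V
Rounded to 4 decimal places: E = -0.8115 V

-0.8115 V


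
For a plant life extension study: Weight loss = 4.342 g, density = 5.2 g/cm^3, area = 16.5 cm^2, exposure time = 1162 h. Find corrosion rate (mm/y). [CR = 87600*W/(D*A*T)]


Apply the mm/y weight-loss relation: CR = 87600 * W / (D * A * T)
Numerator: 87600 * 4.342 = 380359.2
Denominator: 5.2 * 16.5 * 1162 = 99699.6
CR = 380359.2 / 99699.6 = 3.8151 mm/y

3.8151 mm/y


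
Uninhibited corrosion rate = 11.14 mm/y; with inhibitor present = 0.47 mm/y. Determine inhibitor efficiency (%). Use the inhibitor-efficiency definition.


Apply the inhibitor-efficiency definition: IE = (CR_blank − CR_inh)/CR_blank × 100
IE = (11.14 − 0.47) / 11.14 × 100
IE = 10.67 / 11.14 × 100 = 95.8 %

95.8 %


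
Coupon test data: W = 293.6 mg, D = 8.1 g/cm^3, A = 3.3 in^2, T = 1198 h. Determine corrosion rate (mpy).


Apply the mpy weight-loss relation: CR = 534 * W / (D * A * T)
Numerator: 534 * 293.6 = 156782.4
Denominator: 8.1 * 3.3 * 1198 = 32022.54
CR = 156782.4 / 32022.54 = 4.896 mpy

4.896 mpy


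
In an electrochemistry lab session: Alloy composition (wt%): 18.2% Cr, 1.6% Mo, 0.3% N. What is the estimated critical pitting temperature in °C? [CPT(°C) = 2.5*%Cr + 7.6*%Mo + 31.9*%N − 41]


Apply the ASTM G48 empirical CPT estimate: CPT(°C) = 2.5*%Cr + 7.6*%Mo + 31.9*%N − 41
2.5*18.2 = 45.5; 7.6*1.6 = 12.16; 31.9*0.3 = 9.57
CPT = 45.5 + 12.16 + 9.57 − 41 = 26.23 °C
Rounded to 0.1 °C: CPT ≈ 26.2 °C

26.2 °C


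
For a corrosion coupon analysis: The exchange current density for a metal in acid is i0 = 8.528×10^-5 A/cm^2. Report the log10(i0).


i0 = 8.528×10^-5 A/cm^2
log10(i0) = -4.069

-4.069


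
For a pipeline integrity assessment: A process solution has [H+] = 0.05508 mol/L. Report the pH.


pH = −log10[H+]
pH = −log10(0.05508) = 1.26

1.26


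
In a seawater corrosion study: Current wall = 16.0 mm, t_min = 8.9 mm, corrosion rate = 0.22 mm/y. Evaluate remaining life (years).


Apply the remaining-life relation: RL = (t_current − t_min) / CR
RL = (16.0 − 8.9) / 0.22 = 7.1 / 0.22 = 32.3 years

32.3 years


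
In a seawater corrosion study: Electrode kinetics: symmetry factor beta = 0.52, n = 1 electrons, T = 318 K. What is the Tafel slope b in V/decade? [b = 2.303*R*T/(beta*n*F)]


Apply the Tafel slope relation: b = 2.303*R*T/(beta*n*F)
Numerator: 2.303 * 8.314 * 318 = 6088.79
Denominator: 0.52 * 1 * 96485 = 50172.2
b = 6088.79 / 50172.2 = 0.1214 V/decade

0.1214 V/decade


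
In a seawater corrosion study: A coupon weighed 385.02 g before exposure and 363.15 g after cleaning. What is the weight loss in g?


Weight loss = initial − final
WL = 385.02 − 363.15 = 21.87 g

21.87 g


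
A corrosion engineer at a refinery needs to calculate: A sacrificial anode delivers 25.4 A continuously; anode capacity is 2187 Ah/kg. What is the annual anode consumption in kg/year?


Annual consumption = current * hours per year / capacity
Rate = 25.4 * 8760 / 2187 = 101.7 kg/year

101.7 kg/year


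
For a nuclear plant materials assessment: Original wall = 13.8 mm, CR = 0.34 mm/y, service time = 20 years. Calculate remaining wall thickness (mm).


Remaining wall = original − CR × time
t = 13.8 − 0.34*20 = 13.8 − 6.8 = 7.0 mm

7.0 mm


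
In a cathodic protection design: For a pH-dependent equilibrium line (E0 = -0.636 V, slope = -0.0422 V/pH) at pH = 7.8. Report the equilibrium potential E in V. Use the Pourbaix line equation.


Apply the Pourbaix line equation: E = E0 + slope*pH
E = -0.636 + (-0.0422)*7.8 = -0.636 + (-0.32916) = -0.96516 V
Rounded to 4 decimal places: E = -0.9652 V

-0.9652 V


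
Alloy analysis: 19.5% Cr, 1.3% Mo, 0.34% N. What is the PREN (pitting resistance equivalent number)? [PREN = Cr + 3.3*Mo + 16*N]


Apply the PREN formula: PREN = Cr + 3.3*Mo + 16*N
PREN = 19.5 + 3.3*1.3 + 16*0.34
PREN = 19.5 + 4.29 + 5.44 = 29.23

29.23


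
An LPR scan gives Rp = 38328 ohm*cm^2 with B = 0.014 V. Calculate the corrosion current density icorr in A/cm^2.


Apply the Stern-Geary relation: icorr = B / Rp
icorr = 0.014 / 38328 = 3.653×10^-7 A/cm^2

3.653×10^-7 A/cm^2


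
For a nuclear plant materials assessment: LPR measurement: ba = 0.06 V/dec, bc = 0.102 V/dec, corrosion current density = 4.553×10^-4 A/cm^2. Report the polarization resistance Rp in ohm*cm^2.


Apply the Stern-Geary equation: Rp = ba*bc / (2.303*icorr*(ba+bc))
ba*bc = 0.06*0.102 = 0.00612
ba+bc = 0.162; 2.303*icorr*(ba+bc) = 2.303*4.553×10^-4*0.162 = 1.6986606×10^-4
Rp = 0.00612 / 1.6986606×10^-4 = 36.03 ohm*cm^2

36.03 ohm*cm^2


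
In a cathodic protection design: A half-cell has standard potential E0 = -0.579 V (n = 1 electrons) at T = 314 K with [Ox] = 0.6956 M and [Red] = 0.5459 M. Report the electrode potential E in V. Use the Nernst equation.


Apply the Nernst equation: E = E0 + (RT/nF)*ln([Ox]/[Red])
Step 1: RT/nF = 8.314*314/(1*96485) = 0.02705701 V
Step 2: [Ox]/[Red] = 0.6956/0.5459 = 1.274226
Step 3: ln(1.274226) = 0.242339
Step 4: correction = 0.02705701 * 0.242339 = 0.007 V
E = -0.579 + 0.007 = -0.572 V

-0.572 V


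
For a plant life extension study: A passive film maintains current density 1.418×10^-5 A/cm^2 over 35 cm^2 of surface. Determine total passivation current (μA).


I = i_pass * A, then convert A → μA (×10^6)
I = 1.418×10^-5 * 35 * 10^6 = 496.3 μA

496.3 μA


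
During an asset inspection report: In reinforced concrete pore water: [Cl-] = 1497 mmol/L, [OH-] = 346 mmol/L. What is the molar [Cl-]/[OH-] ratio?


Threshold parameter = [Cl-] / [OH-] (molar basis; both in mmol/L, so units cancel)
Ratio = 1497 / 346 = 4.33

4.33


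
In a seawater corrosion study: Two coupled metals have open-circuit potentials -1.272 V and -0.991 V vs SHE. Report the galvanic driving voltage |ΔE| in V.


Driving voltage is the absolute potential difference.
|ΔE| = |-1.272 − (-0.991)| = 0.281 V

0.281 V


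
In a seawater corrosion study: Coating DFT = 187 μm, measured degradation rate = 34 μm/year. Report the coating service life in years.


Service life = thickness / degradation rate
Life = 187 / 34 = 5.5 years

5.5 years


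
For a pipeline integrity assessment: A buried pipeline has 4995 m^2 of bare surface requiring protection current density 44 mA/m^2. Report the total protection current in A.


I = area * current density, then convert mA → A (÷1000)
I = 4995 * 44 / 1000 = 219.78 A

219.78 A


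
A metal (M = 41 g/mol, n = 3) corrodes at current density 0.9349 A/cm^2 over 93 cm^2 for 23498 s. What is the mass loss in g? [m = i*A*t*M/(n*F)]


Apply Faraday's law: m = i*A*t*M / (n*F)
Total charge passed Q = i*A*t = 0.9349*93*23498 = 2043050.0586 C
m = Q*M/(n*F) = 2043050.0586*41/(3*96485) = 289.38886 g

289.38886 g


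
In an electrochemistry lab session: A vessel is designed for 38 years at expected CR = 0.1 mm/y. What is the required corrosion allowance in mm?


Corrosion allowance = CR × design life
CA = 0.1 * 38 = 3.8 mm

3.8 mm


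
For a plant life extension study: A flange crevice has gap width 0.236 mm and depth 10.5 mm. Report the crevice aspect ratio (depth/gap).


Aspect ratio = depth / gap
Ratio = 10.5 / 0.236 = 44.5

44.5


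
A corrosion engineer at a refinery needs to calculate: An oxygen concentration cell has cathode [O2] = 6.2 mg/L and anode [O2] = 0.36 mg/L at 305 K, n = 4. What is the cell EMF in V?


Apply the Nernst concentration-cell relation: E = (RT/nF)*ln(C_cathode/C_anode)
RT/nF = 8.314*305/(4*96485) = 0.00657037 V
ln(6.2/0.36) = 2.8462
E = 0.00657037 * 2.8462 = 0.0187 V

0.0187 V


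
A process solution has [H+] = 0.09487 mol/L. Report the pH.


pH = −log10[H+]
pH = −log10(0.09487) = 1.02

1.02


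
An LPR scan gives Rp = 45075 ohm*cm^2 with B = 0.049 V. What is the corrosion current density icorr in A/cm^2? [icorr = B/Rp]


Apply the Stern-Geary relation: icorr = B / Rp
icorr = 0.049 / 45075 = 1.087×10^-6 A/cm^2

1.087×10^-6 A/cm^2


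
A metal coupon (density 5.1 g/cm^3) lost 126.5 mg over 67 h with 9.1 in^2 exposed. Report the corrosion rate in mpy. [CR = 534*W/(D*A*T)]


Apply the mpy weight-loss relation: CR = 534 * W / (D * A * T)
Numerator: 534 * 126.5 = 67551.0
Denominator: 5.1 * 9.1 * 67 = 3109.47
CR = 67551.0 / 3109.47 = 21.72428 mpy

21.72428 mpy


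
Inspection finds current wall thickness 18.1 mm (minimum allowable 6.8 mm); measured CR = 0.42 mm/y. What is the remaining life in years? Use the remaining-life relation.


Apply the remaining-life relation: RL = (t_current − t_min) / CR
RL = (18.1 − 6.8) / 0.42 = 11.3 / 0.42 = 26.9 years

26.9 years


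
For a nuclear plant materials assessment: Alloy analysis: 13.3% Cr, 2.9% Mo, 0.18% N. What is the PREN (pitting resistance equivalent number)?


Apply the PREN formula: PREN = Cr + 3.3*Mo + 16*N
PREN = 13.3 + 3.3*2.9 + 16*0.18
PREN = 13.3 + 9.57 + 2.88 = 25.75

25.75


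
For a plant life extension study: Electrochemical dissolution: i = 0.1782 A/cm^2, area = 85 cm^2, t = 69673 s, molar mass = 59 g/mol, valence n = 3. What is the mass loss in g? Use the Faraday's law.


Apply Faraday's law: m = i*A*t*M / (n*F)
Total charge passed Q = i*A*t = 0.1782*85*69673 = 1055336.931 C
m = Q*M/(n*F) = 1055336.931*59/(3*96485) = 215.111 g

215.111 g


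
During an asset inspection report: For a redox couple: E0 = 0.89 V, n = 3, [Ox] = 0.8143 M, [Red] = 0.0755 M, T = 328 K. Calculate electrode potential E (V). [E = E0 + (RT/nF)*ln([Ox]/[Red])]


Apply the Nernst equation: E = E0 + (RT/nF)*ln([Ox]/[Red])
Step 1: RT/nF = 8.314*328/(3*96485) = 0.00942113 V
Step 2: [Ox]/[Red] = 0.8143/0.0755 = 10.78543
Step 3: ln(10.78543) = 2.378196
Step 4: correction = 0.00942113 * 2.378196 = 0.0224 V
E = 0.89 + 0.0224 = 0.9124 V

0.9124 V


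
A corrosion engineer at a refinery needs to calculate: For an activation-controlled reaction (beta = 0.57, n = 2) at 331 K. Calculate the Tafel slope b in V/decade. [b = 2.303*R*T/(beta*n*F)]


Apply the Tafel slope relation: b = 2.303*R*T/(beta*n*F)
Numerator: 2.303 * 8.314 * 331 = 6337.7
Denominator: 0.57 * 2 * 96485 = 109992.9
b = 6337.7 / 109992.9 = 0.058 V/decade

0.058 V/decade


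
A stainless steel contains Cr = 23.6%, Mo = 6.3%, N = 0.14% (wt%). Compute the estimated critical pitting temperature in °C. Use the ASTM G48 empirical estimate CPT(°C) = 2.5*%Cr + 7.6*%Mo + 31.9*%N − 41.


Apply the ASTM G48 empirical CPT estimate: CPT(°C) = 2.5*%Cr + 7.6*%Mo + 31.9*%N − 41
2.5*23.6 = 59; 7.6*6.3 = 47.88; 31.9*0.14 = 4.466
CPT = 59 + 47.88 + 4.466 − 41 = 70.346 °C
Rounded to 0.1 °C: CPT ≈ 70.3 °C

70.3 °C


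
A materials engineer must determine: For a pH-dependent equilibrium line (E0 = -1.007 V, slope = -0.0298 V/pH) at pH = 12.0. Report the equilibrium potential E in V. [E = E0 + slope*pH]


Apply the Pourbaix line equation: E = E0 + slope*pH
E = -1.007 + (-0.0298)*12.0 = -1.007 + (-0.3576) = -1.3646 V
Rounded to 3 decimal places: E = -1.365 V

-1.365 V


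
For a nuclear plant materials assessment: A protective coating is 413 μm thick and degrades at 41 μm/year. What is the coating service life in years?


Service life = thickness / degradation rate
Life = 413 / 41 = 10.1 years

10.1 years


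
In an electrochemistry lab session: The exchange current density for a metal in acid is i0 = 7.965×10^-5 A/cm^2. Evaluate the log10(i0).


i0 = 7.965×10^-5 A/cm^2
log10(i0) = -4.099

-4.099


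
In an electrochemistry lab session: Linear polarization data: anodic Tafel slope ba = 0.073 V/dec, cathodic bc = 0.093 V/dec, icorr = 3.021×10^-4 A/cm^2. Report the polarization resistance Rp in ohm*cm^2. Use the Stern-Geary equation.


Apply the Stern-Geary equation: Rp = ba*bc / (2.303*icorr*(ba+bc))
ba*bc = 0.073*0.093 = 0.006789
ba+bc = 0.166; 2.303*icorr*(ba+bc) = 2.303*3.021×10^-4*0.166 = 1.1549223×10^-4
Rp = 0.006789 / 1.1549223×10^-4 = 58.8 ohm*cm^2

58.8 ohm*cm^2


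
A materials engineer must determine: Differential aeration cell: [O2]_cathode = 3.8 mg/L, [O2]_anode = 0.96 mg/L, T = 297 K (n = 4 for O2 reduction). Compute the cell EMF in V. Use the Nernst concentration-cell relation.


Apply the Nernst concentration-cell relation: E = (RT/nF)*ln(C_cathode/C_anode)
RT/nF = 8.314*297/(4*96485) = 0.00639804 V
ln(3.8/0.96) = 1.37582
E = 0.00639804 * 1.37582 = 0.0088 V

0.0088 V


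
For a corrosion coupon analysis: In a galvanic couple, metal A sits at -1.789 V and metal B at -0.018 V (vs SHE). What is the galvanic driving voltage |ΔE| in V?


Driving voltage is the absolute potential difference.
|ΔE| = |-1.789 − (-0.018)| = 1.771 V

1.771 V


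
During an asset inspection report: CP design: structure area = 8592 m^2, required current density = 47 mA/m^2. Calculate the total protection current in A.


I = area * current density, then convert mA → A (÷1000)
I = 8592 * 47 / 1000 = 403.82 A

403.82 A


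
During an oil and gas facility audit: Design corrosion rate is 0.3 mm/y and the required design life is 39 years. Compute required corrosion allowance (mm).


Corrosion allowance = CR × design life
CA = 0.3 * 39 = 11.7 mm

11.7 mm


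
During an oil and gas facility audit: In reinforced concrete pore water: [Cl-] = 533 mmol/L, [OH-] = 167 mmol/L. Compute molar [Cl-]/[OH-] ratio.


Threshold parameter = [Cl-] / [OH-] (molar basis; both in mmol/L, so units cancel)
Ratio = 533 / 167 = 3.19

3.19


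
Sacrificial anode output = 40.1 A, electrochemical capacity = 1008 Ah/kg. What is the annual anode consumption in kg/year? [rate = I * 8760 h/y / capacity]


Annual consumption = current * hours per year / capacity
Rate = 40.1 * 8760 / 1008 = 348.5 kg/year

348.5 kg/year


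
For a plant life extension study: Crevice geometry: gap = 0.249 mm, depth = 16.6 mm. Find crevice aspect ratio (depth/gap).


Aspect ratio = depth / gap
Ratio = 16.6 / 0.249 = 66.7

66.7


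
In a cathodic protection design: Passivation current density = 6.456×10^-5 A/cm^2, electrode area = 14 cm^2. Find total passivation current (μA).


I = i_pass * A, then convert A → μA (×10^6)
I = 6.456×10^-5 * 14 * 10^6 = 903.84 μA

903.84 μA


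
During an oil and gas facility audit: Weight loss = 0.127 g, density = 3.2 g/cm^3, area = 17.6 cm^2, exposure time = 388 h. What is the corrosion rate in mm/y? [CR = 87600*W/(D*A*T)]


Apply the mm/y weight-loss relation: CR = 87600 * W / (D * A * T)
Numerator: 87600 * 0.127 = 11125.2
Denominator: 3.2 * 17.6 * 388 = 21852.16
CR = 11125.2 / 21852.16 = 0.509112 mm/y

0.509112 mm/y


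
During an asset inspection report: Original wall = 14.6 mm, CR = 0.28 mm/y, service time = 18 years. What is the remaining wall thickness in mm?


Remaining wall = original − CR × time
t = 14.6 − 0.28*18 = 14.6 − 5.04 = 9.56 mm

9.56 mm


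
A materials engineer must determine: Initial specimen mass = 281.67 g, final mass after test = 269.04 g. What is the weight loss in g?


Weight loss = initial − final
WL = 281.67 − 269.04 = 12.63 g

12.63 g


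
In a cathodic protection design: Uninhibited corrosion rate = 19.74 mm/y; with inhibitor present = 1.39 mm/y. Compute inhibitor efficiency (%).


Apply the inhibitor-efficiency definition: IE = (CR_blank − CR_inh)/CR_blank × 100
IE = (19.74 − 1.39) / 19.74 × 100
IE = 18.35 / 19.74 × 100 = 93.0 %

93.0 %


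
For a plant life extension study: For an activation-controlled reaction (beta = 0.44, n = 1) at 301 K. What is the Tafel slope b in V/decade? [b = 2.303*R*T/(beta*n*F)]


Apply the Tafel slope relation: b = 2.303*R*T/(beta*n*F)
Numerator: 2.303 * 8.314 * 301 = 5763.29
Denominator: 0.44 * 1 * 96485 = 42453.4
b = 5763.29 / 42453.4 = 0.1358 V/decade

0.1358 V/decade


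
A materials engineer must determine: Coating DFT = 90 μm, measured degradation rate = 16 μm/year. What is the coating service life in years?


Service life = thickness / degradation rate
Life = 90 / 16 = 5.6 years

5.6 years


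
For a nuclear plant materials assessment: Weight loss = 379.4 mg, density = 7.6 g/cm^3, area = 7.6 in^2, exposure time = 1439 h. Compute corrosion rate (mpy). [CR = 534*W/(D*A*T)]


Apply the mpy weight-loss relation: CR = 534 * W / (D * A * T)
Numerator: 534 * 379.4 = 202599.6
Denominator: 7.6 * 7.6 * 1439 = 83116.64
CR = 202599.6 / 83116.64 = 2.438 mpy

2.438 mpy


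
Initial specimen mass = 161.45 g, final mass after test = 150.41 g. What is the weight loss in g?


Weight loss = initial − final
WL = 161.45 − 150.41 = 11.04 g

11.04 g


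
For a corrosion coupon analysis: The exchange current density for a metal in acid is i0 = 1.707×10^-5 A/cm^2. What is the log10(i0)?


i0 = 1.707×10^-5 A/cm^2
log10(i0) = -4.768

-4.768


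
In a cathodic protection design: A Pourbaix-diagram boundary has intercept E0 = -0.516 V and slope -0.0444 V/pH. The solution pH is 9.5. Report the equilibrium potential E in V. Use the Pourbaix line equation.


Apply the Pourbaix line equation: E = E0 + slope*pH
E = -0.516 + (-0.0444)*9.5 = -0.516 + (-0.4218) = -0.9378 V
Rounded to 3 decimal places: E = -0.938 V

-0.938 V


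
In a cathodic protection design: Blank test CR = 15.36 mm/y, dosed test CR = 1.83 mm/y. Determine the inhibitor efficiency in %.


Apply the inhibitor-efficiency definition: IE = (CR_blank − CR_inh)/CR_blank × 100
IE = (15.36 − 1.83) / 15.36 × 100
IE = 13.53 / 15.36 × 100 = 88.1 %

88.1 %


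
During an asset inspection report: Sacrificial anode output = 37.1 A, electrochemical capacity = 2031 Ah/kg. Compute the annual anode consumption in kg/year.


Annual consumption = current * hours per year / capacity
Rate = 37.1 * 8760 / 2031 = 160.0 kg/year

160.0 kg/year


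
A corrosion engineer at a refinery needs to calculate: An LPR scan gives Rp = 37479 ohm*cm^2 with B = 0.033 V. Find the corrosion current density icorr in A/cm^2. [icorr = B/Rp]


Apply the Stern-Geary relation: icorr = B / Rp
icorr = 0.033 / 37479 = 8.805×10^-7 A/cm^2

8.805×10^-7 A/cm^2


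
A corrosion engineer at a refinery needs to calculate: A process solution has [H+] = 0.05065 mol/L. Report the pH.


pH = −log10[H+]
pH = −log10(0.05065) = 1.3

1.3


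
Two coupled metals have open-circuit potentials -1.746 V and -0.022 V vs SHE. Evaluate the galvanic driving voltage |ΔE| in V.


Driving voltage is the absolute potential difference.
|ΔE| = |-1.746 − (-0.022)| = 1.724 V

1.724 V


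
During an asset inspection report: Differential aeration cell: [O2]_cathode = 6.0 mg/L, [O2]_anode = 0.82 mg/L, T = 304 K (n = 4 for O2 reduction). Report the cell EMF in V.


Apply the Nernst concentration-cell relation: E = (RT/nF)*ln(C_cathode/C_anode)
RT/nF = 8.314*304/(4*96485) = 0.00654883 V
ln(6.0/0.82) = 1.99021
E = 0.00654883 * 1.99021 = 0.01303 V

0.01303 V


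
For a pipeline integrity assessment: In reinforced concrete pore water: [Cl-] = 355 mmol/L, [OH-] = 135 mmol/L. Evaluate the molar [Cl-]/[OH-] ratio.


Threshold parameter = [Cl-] / [OH-] (molar basis; both in mmol/L, so units cancel)
Ratio = 355 / 135 = 2.63

2.63


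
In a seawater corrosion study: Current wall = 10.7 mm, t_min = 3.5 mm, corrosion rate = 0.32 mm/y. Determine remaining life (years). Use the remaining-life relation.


Apply the remaining-life relation: RL = (t_current − t_min) / CR
RL = (10.7 − 3.5) / 0.32 = 7.2 / 0.32 = 22.5 years

22.5 years


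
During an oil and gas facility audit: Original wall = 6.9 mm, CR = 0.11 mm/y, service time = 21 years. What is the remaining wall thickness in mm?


Remaining wall = original − CR × time
t = 6.9 − 0.11*21 = 6.9 − 2.31 = 4.59 mm

4.59 mm


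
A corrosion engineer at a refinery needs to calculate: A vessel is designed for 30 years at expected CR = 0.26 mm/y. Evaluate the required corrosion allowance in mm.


Corrosion allowance = CR × design life
CA = 0.26 * 30 = 7.8 mm

7.8 mm


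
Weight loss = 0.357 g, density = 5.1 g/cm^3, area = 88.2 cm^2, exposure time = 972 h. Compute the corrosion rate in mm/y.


Apply the mm/y weight-loss relation: CR = 87600 * W / (D * A * T)
Numerator: 87600 * 0.357 = 31273.2
Denominator: 5.1 * 88.2 * 972 = 437225.04
CR = 31273.2 / 437225.04 = 0.071527 mm/y

0.071527 mm/y


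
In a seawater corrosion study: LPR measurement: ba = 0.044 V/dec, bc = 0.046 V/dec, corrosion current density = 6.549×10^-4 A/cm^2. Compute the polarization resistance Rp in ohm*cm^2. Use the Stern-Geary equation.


Apply the Stern-Geary equation: Rp = ba*bc / (2.303*icorr*(ba+bc))
ba*bc = 0.044*0.046 = 0.002024
ba+bc = 0.09; 2.303*icorr*(ba+bc) = 2.303*6.549×10^-4*0.09 = 1.3574112×10^-4
Rp = 0.002024 / 1.3574112×10^-4 = 14.9 ohm*cm^2

14.9 ohm*cm^2


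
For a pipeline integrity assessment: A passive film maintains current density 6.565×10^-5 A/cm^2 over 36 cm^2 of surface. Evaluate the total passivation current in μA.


I = i_pass * A, then convert A → μA (×10^6)
I = 6.565×10^-5 * 36 * 10^6 = 2363.4 μA

2363.4 μA


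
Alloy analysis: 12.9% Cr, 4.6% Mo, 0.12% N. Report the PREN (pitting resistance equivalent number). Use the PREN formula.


Apply the PREN formula: PREN = Cr + 3.3*Mo + 16*N
PREN = 12.9 + 3.3*4.6 + 16*0.12
PREN = 12.9 + 15.18 + 1.92 = 30.0

30.0


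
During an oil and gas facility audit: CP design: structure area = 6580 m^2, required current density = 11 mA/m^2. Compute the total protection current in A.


I = area * current density, then convert mA → A (÷1000)
I = 6580 * 11 / 1000 = 72.38 A

72.38 A


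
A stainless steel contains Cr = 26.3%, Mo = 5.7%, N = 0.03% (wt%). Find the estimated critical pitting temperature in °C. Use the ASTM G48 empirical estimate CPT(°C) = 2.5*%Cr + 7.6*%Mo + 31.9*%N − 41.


Apply the ASTM G48 empirical CPT estimate: CPT(°C) = 2.5*%Cr + 7.6*%Mo + 31.9*%N − 41
2.5*26.3 = 65.75; 7.6*5.7 = 43.32; 31.9*0.03 = 0.957
CPT = 65.75 + 43.32 + 0.957 − 41 = 69.027 °C
Rounded to 0.1 °C: CPT ≈ 69.0 °C

69.0 °C


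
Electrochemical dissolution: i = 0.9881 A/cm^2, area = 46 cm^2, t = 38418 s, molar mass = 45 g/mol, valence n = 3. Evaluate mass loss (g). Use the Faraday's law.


Apply Faraday's law: m = i*A*t*M / (n*F)
Total charge passed Q = i*A*t = 0.9881*46*38418 = 1746197.9868 C
m = Q*M/(n*F) = 1746197.9868*45/(3*96485) = 271.4719 g

271.4719 g


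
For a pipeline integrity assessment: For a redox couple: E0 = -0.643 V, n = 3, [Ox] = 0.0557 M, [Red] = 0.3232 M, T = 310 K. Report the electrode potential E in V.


Apply the Nernst equation: E = E0 + (RT/nF)*ln([Ox]/[Red])
Step 1: RT/nF = 8.314*310/(3*96485) = 0.00890411 V
Step 2: [Ox]/[Red] = 0.0557/0.3232 = 0.172339
Step 3: ln(0.172339) = -1.758292
Step 4: correction = 0.00890411 * -1.758292 = -0.016 V
E = -0.643 + -0.016 = -0.659 V

-0.659 V
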